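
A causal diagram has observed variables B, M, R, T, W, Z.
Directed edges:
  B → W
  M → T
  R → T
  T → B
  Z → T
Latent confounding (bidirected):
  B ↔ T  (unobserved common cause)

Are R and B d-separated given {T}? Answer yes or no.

Bayes-Ball from R | {T} reaches {B,M,W,Z}.
B ∈ reach(R|{T}) ⇒ R ⊥̸ B | {T}.

No — R and B are d-connected given {T}.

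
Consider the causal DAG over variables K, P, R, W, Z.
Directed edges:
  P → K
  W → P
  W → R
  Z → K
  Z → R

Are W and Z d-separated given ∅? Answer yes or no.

Bayes-Ball from W | ∅ reaches {K,P,R}.
Z ∉ reach(W|∅) ⇒ W ⊥ Z | ∅.

Yes — W ⊥ Z | ∅.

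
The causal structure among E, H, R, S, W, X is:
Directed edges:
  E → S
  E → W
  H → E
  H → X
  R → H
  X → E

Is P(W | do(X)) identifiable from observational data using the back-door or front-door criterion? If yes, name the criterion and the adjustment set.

desc(X)\{X}={E,S,W}; candidates ⊆ {H,R}.
size 0: {}; under {} X still reaches {E,H,R,S,W} ∋ W.
{H}: X⊥W given {H} in G with X→· removed — back-door holds.
P(W|do(X)) = Σ_{H} P(W|X,H)·P(H).

P(W|do(X)): backdoor, adjust for {H}.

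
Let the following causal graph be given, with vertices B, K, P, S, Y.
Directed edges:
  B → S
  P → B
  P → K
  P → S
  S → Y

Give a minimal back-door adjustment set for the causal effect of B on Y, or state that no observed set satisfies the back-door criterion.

desc(B)\{B}={S,Y}; candidates ⊆ {K,P}.
size 0: {}; under {} B still reaches {K,P,S,Y} ∋ Y.
{P}: B⊥Y given {P} in G with B→· removed — back-door holds.

B→Y: minimal back-door set {P}.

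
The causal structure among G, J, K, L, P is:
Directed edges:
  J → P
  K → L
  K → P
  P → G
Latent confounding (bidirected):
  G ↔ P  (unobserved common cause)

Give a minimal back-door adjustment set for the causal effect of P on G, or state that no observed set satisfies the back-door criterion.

P→G: no observed back-door set.

desc(P)\{P}={G}; candidates ⊆ {J,K,L}.
P↔G: latent back-door arc(s) into P.
size 0: {}; under {} P still reaches {G,J,K,L} ∋ G.
size 1: {J}, {K}, {L}; under {J} P still reaches {G,K,L} ∋ G.
size 2: {J,K}, {J,L}, {K,L}; under {J,K} P still reaches {G} ∋ G.
P↔G cannot be blocked by any observed set — no back-door set.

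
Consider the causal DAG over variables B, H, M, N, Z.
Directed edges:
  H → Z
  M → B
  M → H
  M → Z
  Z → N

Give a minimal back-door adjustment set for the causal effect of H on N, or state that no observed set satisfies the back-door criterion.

desc(H)\{H}={N,Z}; candidates ⊆ {B,M}.
size 0: {}; under {} H still reaches {B,M,N,Z} ∋ N.
{M}: H⊥N given {M} in G with H→· removed — back-door holds.

H→N: minimal back-door set {M}.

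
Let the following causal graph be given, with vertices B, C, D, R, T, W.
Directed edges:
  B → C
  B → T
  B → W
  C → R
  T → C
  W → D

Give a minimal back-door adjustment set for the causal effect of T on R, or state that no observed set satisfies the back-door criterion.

T→R: minimal back-door set {B}.

desc(T)\{T}={C,R}; candidates ⊆ {B,D,W}.
size 0: {}; under {} T still reaches {B,C,D,R,W} ∋ R.
{B}: T⊥R given {B} in G with T→· removed — back-door holds.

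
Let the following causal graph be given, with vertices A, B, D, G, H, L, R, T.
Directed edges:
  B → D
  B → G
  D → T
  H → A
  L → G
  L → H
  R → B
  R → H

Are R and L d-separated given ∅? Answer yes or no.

Yes — R ⊥ L | ∅.

Bayes-Ball from R | ∅ reaches {A,B,D,G,H,T}.
L ∉ reach(R|∅) ⇒ R ⊥ L | ∅.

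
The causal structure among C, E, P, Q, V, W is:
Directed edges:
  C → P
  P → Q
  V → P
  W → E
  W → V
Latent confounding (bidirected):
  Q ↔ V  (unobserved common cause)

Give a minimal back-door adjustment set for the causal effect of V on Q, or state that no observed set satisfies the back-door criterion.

desc(V)\{V}={P,Q}; candidates ⊆ {C,E,W}.
V↔Q: latent back-door arc(s) into V.
size 0: {}; under {} V still reaches {E,Q,W} ∋ Q.
size 1: {C}, {E}, {W}; under {C} V still reaches {E,Q,W} ∋ Q.
size 2: {C,E}, {C,W}, {E,W}; under {C,E} V still reaches {Q,W} ∋ Q.
V↔Q cannot be blocked by any observed set — no back-door set.

V→Q: no observed back-door set.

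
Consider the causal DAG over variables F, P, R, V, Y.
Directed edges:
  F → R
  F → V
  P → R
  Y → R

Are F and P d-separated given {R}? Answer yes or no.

No — F and P are d-connected given {R}.

Bayes-Ball from F | {R} reaches {P,V,Y}.
P ∈ reach(F|{R}) ⇒ F ⊥̸ P | {R}.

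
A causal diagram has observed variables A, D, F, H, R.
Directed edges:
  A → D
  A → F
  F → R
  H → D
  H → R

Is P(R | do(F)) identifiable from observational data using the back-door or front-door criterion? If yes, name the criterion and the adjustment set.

desc(F)\{F}={R}; candidates ⊆ {A,D,H}.
∅: F⊥R given ∅ in G with F→· removed — back-door holds.
P(R|do(F)) = P(R|F) — no adjustment needed.

P(R|do(F)): backdoor, adjust for ∅.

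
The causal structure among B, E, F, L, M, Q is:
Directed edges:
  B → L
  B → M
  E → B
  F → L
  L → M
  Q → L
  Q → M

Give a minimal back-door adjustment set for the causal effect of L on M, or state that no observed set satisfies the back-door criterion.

L→M: minimal back-door set {B, Q}.

desc(L)\{L}={M}; candidates ⊆ {B,E,F,Q}.
size 0: {}; under {} L still reaches {B,E,F,M,Q} ∋ M.
size 1: {B}, {E}, {F} …(+1); under {B} L still reaches {F,M,Q} ∋ M.
{B,Q}: L⊥M given {B,Q} in G with L→· removed — back-door holds.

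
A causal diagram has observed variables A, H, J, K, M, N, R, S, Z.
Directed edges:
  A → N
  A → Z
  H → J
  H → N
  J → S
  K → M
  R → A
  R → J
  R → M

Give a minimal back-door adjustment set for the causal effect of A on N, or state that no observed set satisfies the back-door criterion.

desc(A)\{A}={N,Z}; candidates ⊆ {H,J,K,M,R,S}.
∅: A⊥N given ∅ in G with A→· removed — back-door holds.

A→N: minimal back-door set ∅.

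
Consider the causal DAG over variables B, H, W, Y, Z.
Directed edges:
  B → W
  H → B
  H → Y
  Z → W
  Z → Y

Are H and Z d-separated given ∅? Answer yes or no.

Yes — H ⊥ Z | ∅.

Bayes-Ball from H | ∅ reaches {B,W,Y}.
Z ∉ reach(H|∅) ⇒ H ⊥ Z | ∅.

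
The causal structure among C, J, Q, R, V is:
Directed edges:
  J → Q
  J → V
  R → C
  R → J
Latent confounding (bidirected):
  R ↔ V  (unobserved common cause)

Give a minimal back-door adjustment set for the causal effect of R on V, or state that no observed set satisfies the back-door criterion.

desc(R)\{R}={C,J,Q,V}; candidates ⊆ {—}.
R↔V: latent back-door arc(s) into R.
size 0: {}; under {} R still reaches {V} ∋ V.
R↔V cannot be blocked by any observed set — no back-door set.

R→V: no observed back-door set.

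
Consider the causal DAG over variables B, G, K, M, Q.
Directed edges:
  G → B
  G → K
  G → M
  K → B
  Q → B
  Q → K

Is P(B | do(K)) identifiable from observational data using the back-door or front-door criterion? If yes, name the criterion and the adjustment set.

desc(K)\{K}={B}; candidates ⊆ {G,M,Q}.
size 0: {}; under {} K still reaches {B,G,M,Q} ∋ B.
size 1: {G}, {M}, {Q}; under {G} K still reaches {B,Q} ∋ B.
{G,Q}: K⊥B given {G,Q} in G with K→· removed — back-door holds.
P(B|do(K)) = Σ_{G,Q} P(B|K,G,Q)·P(G,Q).

P(B|do(K)): backdoor, adjust for {G, Q}.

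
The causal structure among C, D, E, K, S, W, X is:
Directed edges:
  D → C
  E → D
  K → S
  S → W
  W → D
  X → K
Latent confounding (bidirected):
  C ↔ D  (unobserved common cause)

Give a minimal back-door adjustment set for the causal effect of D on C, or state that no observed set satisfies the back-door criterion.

desc(D)\{D}={C}; candidates ⊆ {E,K,S,W,X}.
D↔C: latent back-door arc(s) into D.
size 0: {}; under {} D still reaches {C,E,K,S,W,X} ∋ C.
size 1: {E}, {K}, {S} …(+2); under {E} D still reaches {C,K,S,W,X} ∋ C.
size 2: {E,K}, {E,S}, {E,W} …(+7); under {E,K} D still reaches {C,S,W} ∋ C.
D↔C cannot be blocked by any observed set — no back-door set.

D→C: no observed back-door set.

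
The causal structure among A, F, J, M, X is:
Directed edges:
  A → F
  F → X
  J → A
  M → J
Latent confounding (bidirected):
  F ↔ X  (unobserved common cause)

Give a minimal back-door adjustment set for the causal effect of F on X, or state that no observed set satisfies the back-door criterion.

desc(F)\{F}={X}; candidates ⊆ {A,J,M}.
F↔X: latent back-door arc(s) into F.
size 0: {}; under {} F still reaches {A,J,M,X} ∋ X.
size 1: {A}, {J}, {M}; under {A} F still reaches {X} ∋ X.
size 2: {A,J}, {A,M}, {J,M}; under {A,J} F still reaches {X} ∋ X.
F↔X cannot be blocked by any observed set — no back-door set.

F→X: no observed back-door set.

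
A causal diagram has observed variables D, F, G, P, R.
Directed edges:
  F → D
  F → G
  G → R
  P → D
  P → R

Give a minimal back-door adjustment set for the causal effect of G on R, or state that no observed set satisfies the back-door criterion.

desc(G)\{G}={R}; candidates ⊆ {D,F,P}.
∅: G⊥R given ∅ in G with G→· removed — back-door holds.

G→R: minimal back-door set ∅.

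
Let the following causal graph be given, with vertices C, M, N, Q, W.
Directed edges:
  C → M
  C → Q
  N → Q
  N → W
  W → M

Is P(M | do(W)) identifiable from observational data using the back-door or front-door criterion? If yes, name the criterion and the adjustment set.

desc(W)\{W}={M}; candidates ⊆ {C,N,Q}.
∅: W⊥M given ∅ in G with W→· removed — back-door holds.
P(M|do(W)) = P(M|W) — no adjustment needed.

P(M|do(W)): backdoor, adjust for ∅.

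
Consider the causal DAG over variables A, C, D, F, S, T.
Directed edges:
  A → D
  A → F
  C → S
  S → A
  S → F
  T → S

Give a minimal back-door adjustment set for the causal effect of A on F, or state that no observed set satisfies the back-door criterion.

desc(A)\{A}={D,F}; candidates ⊆ {C,S,T}.
size 0: {}; under {} A still reaches {C,F,S,T} ∋ F.
{S}: A⊥F given {S} in G with A→· removed — back-door holds.

A→F: minimal back-door set {S}.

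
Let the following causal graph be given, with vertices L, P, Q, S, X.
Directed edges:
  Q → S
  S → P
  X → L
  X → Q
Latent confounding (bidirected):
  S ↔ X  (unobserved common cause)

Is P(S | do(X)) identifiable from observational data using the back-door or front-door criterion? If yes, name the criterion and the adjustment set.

desc(X)\{X}={L,P,Q,S}; candidates ⊆ {—}.
X↔S: latent back-door arc(s) into X.
size 0: {}; under {} X still reaches {P,S} ∋ S.
X↔S cannot be blocked by any observed set — no back-door set.
{Q}: (i) intercepts every directed X→S path; (ii) no back-door X→{Q}; (iii) {X} blocks every back-door {Q}→S. Front-door holds.
P(S|do(X)) = Σ_{Q} P(Q|X) Σ_{X'} P(S|Q,X')P(X').

P(S|do(X)): frontdoor, adjust for {Q}.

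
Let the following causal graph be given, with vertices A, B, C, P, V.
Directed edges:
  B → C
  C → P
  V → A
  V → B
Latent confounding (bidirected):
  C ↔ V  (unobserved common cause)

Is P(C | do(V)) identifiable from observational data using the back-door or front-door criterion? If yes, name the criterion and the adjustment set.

desc(V)\{V}={A,B,C,P}; candidates ⊆ {—}.
V↔C: latent back-door arc(s) into V.
size 0: {}; under {} V still reaches {C,P} ∋ C.
V↔C cannot be blocked by any observed set — no back-door set.
{B}: (i) intercepts every directed V→C path; (ii) no back-door V→{B}; (iii) {V} blocks every back-door {B}→C. Front-door holds.
P(C|do(V)) = Σ_{B} P(B|V) Σ_{V'} P(C|B,V')P(V').

P(C|do(V)): frontdoor, adjust for {B}.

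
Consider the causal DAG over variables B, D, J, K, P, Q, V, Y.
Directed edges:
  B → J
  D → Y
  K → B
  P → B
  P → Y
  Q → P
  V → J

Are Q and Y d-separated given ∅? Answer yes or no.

No — Q and Y are d-connected given ∅.

Bayes-Ball from Q | ∅ reaches {B,J,P,Y}.
Y ∈ reach(Q|∅) ⇒ Q ⊥̸ Y | ∅.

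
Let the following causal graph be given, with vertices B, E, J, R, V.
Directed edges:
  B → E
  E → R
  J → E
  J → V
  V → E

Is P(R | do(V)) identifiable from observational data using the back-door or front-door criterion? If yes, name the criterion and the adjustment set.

desc(V)\{V}={E,R}; candidates ⊆ {B,J}.
size 0: {}; under {} V still reaches {E,J,R} ∋ R.
{J}: V⊥R given {J} in G with V→· removed — back-door holds.
P(R|do(V)) = Σ_{J} P(R|V,J)·P(J).

P(R|do(V)): backdoor, adjust for {J}.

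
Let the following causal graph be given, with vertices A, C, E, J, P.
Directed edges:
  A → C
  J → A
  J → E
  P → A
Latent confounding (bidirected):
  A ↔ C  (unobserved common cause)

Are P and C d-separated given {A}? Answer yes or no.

No — P and C are d-connected given {A}.

Bayes-Ball from P | {A} reaches {C,E,J}.
C ∈ reach(P|{A}) ⇒ P ⊥̸ C | {A}.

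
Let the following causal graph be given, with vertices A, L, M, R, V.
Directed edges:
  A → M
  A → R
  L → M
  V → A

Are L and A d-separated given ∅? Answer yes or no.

Yes — L ⊥ A | ∅.

Bayes-Ball from L | ∅ reaches {M}.
A ∉ reach(L|∅) ⇒ L ⊥ A | ∅.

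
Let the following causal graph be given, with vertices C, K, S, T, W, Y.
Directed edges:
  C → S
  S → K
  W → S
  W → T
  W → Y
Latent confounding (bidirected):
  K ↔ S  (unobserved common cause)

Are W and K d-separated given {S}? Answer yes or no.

Bayes-Ball from W | {S} reaches {C,K,T,Y}.
K ∈ reach(W|{S}) ⇒ W ⊥̸ K | {S}.

No — W and K are d-connected given {S}.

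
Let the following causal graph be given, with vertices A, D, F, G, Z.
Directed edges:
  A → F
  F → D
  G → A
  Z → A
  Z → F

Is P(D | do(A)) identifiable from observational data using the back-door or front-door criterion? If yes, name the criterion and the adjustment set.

desc(A)\{A}={D,F}; candidates ⊆ {G,Z}.
size 0: {}; under {} A still reaches {D,F,G,Z} ∋ D.
{Z}: A⊥D given {Z} in G with A→· removed — back-door holds.
P(D|do(A)) = Σ_{Z} P(D|A,Z)·P(Z).

P(D|do(A)): backdoor, adjust for {Z}.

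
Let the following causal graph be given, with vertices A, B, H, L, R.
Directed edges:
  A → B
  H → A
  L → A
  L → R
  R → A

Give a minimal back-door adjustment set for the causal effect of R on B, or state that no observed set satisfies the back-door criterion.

desc(R)\{R}={A,B}; candidates ⊆ {H,L}.
size 0: {}; under {} R still reaches {A,B,L} ∋ B.
{L}: R⊥B given {L} in G with R→· removed — back-door holds.

R→B: minimal back-door set {L}.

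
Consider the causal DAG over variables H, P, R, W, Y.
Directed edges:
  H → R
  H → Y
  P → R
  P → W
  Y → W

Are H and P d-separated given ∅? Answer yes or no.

Yes — H ⊥ P | ∅.

Bayes-Ball from H | ∅ reaches {R,W,Y}.
P ∉ reach(H|∅) ⇒ H ⊥ P | ∅.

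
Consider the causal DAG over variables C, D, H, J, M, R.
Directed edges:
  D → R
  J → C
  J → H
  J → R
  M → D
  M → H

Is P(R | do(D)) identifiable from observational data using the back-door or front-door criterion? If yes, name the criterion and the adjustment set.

desc(D)\{D}={R}; candidates ⊆ {C,H,J,M}.
∅: D⊥R given ∅ in G with D→· removed — back-door holds.
P(R|do(D)) = P(R|D) — no adjustment needed.

P(R|do(D)): backdoor, adjust for ∅.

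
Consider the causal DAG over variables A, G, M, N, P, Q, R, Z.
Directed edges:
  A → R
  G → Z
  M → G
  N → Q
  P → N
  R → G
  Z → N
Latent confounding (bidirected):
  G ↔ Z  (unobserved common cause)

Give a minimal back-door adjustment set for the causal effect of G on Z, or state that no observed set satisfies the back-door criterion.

desc(G)\{G}={N,Q,Z}; candidates ⊆ {A,M,P,R}.
G↔Z: latent back-door arc(s) into G.
size 0: {}; under {} G still reaches {A,M,N,Q,R,Z} ∋ Z.
size 1: {A}, {M}, {P} …(+1); under {A} G still reaches {M,N,Q,R,Z} ∋ Z.
size 2: {A,M}, {A,P}, {A,R} …(+3); under {A,M} G still reaches {N,Q,R,Z} ∋ Z.
G↔Z cannot be blocked by any observed set — no back-door set.

G→Z: no observed back-door set.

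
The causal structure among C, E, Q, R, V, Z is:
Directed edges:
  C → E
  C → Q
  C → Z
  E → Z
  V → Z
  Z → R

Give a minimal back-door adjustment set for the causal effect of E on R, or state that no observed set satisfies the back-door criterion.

E→R: minimal back-door set {C}.

desc(E)\{E}={R,Z}; candidates ⊆ {C,Q,V}.
size 0: {}; under {} E still reaches {C,Q,R,Z} ∋ R.
{C}: E⊥R given {C} in G with E→· removed — back-door holds.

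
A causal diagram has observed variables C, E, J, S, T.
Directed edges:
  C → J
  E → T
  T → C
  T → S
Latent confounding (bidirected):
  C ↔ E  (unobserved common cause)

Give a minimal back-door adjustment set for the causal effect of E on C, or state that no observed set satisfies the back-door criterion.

E→C: no observed back-door set.

desc(E)\{E}={C,J,S,T}; candidates ⊆ {—}.
E↔C: latent back-door arc(s) into E.
size 0: {}; under {} E still reaches {C,J} ∋ C.
E↔C cannot be blocked by any observed set — no back-door set.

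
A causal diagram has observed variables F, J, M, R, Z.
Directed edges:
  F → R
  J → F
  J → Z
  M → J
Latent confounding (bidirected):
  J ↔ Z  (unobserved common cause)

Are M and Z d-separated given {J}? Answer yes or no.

Bayes-Ball from M | {J} reaches {Z}.
Z ∈ reach(M|{J}) ⇒ M ⊥̸ Z | {J}.

No — M and Z are d-connected given {J}.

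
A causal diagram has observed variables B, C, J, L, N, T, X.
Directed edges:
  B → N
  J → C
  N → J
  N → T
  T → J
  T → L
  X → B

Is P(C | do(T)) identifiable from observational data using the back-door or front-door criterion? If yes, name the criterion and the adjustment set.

P(C|do(T)): backdoor, adjust for {N}.

desc(T)\{T}={C,J,L}; candidates ⊆ {B,N,X}.
size 0: {}; under {} T still reaches {B,C,J,N,X} ∋ C.
{N}: T⊥C given {N} in G with T→· removed — back-door holds.
P(C|do(T)) = Σ_{N} P(C|T,N)·P(N).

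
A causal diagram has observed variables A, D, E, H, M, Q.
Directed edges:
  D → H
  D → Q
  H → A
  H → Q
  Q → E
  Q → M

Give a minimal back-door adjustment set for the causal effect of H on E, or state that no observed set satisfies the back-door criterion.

desc(H)\{H}={A,E,M,Q}; candidates ⊆ {D}.
size 0: {}; under {} H still reaches {D,E,M,Q} ∋ E.
{D}: H⊥E given {D} in G with H→· removed — back-door holds.

H→E: minimal back-door set {D}.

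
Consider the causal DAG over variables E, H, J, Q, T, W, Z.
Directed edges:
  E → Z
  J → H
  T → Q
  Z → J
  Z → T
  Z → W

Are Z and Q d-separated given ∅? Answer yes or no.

No — Z and Q are d-connected given ∅.

Bayes-Ball from Z | ∅ reaches {E,H,J,Q,T,W}.
Q ∈ reach(Z|∅) ⇒ Z ⊥̸ Q | ∅.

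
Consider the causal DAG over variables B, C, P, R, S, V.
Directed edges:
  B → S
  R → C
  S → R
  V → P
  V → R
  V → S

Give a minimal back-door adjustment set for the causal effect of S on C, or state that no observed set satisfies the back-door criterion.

desc(S)\{S}={C,R}; candidates ⊆ {B,P,V}.
size 0: {}; under {} S still reaches {B,C,P,R,V} ∋ C.
{V}: S⊥C given {V} in G with S→· removed — back-door holds.

S→C: minimal back-door set {V}.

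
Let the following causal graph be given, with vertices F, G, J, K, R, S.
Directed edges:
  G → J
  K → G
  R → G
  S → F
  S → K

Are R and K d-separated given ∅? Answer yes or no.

Bayes-Ball from R | ∅ reaches {G,J}.
K ∉ reach(R|∅) ⇒ R ⊥ K | ∅.

Yes — R ⊥ K | ∅.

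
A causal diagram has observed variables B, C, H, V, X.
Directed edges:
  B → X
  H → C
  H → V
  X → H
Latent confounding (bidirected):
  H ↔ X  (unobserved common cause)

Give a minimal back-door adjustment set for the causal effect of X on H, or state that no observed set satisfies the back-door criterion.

desc(X)\{X}={C,H,V}; candidates ⊆ {B}.
X↔H: latent back-door arc(s) into X.
size 0: {}; under {} X still reaches {B,C,H,V} ∋ H.
size 1: {B}; under {B} X still reaches {C,H,V} ∋ H.
X↔H cannot be blocked by any observed set — no back-door set.

X→H: no observed back-door set.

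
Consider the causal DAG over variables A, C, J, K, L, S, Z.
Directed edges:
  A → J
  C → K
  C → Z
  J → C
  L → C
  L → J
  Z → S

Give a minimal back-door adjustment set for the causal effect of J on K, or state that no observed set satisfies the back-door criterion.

desc(J)\{J}={C,K,S,Z}; candidates ⊆ {A,L}.
size 0: {}; under {} J still reaches {A,C,K,L,S,Z} ∋ K.
{L}: J⊥K given {L} in G with J→· removed — back-door holds.

J→K: minimal back-door set {L}.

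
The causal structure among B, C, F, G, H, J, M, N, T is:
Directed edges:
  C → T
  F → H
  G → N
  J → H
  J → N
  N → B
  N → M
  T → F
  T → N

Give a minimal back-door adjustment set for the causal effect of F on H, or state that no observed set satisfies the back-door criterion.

F→H: minimal back-door set ∅.

desc(F)\{F}={H}; candidates ⊆ {B,C,G,J,M,N,T}.
∅: F⊥H given ∅ in G with F→· removed — back-door holds.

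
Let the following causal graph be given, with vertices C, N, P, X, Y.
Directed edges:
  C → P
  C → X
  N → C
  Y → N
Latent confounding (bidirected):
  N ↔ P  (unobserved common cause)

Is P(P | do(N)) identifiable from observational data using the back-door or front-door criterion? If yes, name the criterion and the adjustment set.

P(P|do(N)): frontdoor, adjust for {C}.

desc(N)\{N}={C,P,X}; candidates ⊆ {Y}.
N↔P: latent back-door arc(s) into N.
size 0: {}; under {} N still reaches {P,Y} ∋ P.
size 1: {Y}; under {Y} N still reaches {P} ∋ P.
N↔P cannot be blocked by any observed set — no back-door set.
{C}: (i) intercepts every directed N→P path; (ii) no back-door N→{C}; (iii) {N} blocks every back-door {C}→P. Front-door holds.
P(P|do(N)) = Σ_{C} P(C|N) Σ_{N'} P(P|C,N')P(N').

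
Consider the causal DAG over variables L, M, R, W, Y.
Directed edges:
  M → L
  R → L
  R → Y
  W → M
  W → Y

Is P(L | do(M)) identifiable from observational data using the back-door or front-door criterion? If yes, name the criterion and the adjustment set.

P(L|do(M)): backdoor, adjust for ∅.

desc(M)\{M}={L}; candidates ⊆ {R,W,Y}.
∅: M⊥L given ∅ in G with M→· removed — back-door holds.
P(L|do(M)) = P(L|M) — no adjustment needed.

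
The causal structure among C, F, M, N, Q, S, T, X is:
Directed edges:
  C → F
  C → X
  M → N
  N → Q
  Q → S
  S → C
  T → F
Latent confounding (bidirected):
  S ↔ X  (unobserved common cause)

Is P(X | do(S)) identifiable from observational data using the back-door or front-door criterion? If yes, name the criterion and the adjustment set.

P(X|do(S)): frontdoor, adjust for {C}.

desc(S)\{S}={C,F,X}; candidates ⊆ {M,N,Q,T}.
S↔X: latent back-door arc(s) into S.
size 0: {}; under {} S still reaches {M,N,Q,X} ∋ X.
size 1: {M}, {N}, {Q} …(+1); under {M} S still reaches {N,Q,X} ∋ X.
size 2: {M,N}, {M,Q}, {M,T} …(+3); under {M,N} S still reaches {Q,X} ∋ X.
S↔X cannot be blocked by any observed set — no back-door set.
{C}: (i) intercepts every directed S→X path; (ii) no back-door S→{C}; (iii) {S} blocks every back-door {C}→X. Front-door holds.
P(X|do(S)) = Σ_{C} P(C|S) Σ_{S'} P(X|C,S')P(S').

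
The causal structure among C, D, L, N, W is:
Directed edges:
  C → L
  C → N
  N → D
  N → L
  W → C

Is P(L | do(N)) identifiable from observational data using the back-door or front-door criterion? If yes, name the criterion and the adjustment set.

desc(N)\{N}={D,L}; candidates ⊆ {C,W}.
size 0: {}; under {} N still reaches {C,L,W} ∋ L.
{C}: N⊥L given {C} in G with N→· removed — back-door holds.
P(L|do(N)) = Σ_{C} P(L|N,C)·P(C).

P(L|do(N)): backdoor, adjust for {C}.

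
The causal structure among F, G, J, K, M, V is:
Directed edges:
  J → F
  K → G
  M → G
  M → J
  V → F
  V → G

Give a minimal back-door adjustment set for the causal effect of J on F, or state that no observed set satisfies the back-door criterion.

J→F: minimal back-door set ∅.

desc(J)\{J}={F}; candidates ⊆ {G,K,M,V}.
∅: J⊥F given ∅ in G with J→· removed — back-door holds.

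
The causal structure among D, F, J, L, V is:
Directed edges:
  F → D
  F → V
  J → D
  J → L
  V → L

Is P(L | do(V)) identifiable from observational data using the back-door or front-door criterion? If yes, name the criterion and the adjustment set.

P(L|do(V)): backdoor, adjust for ∅.

desc(V)\{V}={L}; candidates ⊆ {D,F,J}.
∅: V⊥L given ∅ in G with V→· removed — back-door holds.
P(L|do(V)) = P(L|V) — no adjustment needed.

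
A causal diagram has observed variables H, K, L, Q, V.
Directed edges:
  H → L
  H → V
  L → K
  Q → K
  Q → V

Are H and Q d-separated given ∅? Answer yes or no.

Bayes-Ball from H | ∅ reaches {K,L,V}.
Q ∉ reach(H|∅) ⇒ H ⊥ Q | ∅.

Yes — H ⊥ Q | ∅.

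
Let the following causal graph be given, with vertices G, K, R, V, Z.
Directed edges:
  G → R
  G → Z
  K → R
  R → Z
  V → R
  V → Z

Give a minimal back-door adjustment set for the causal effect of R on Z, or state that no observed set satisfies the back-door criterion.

R→Z: minimal back-door set {G, V}.

desc(R)\{R}={Z}; candidates ⊆ {G,K,V}.
size 0: {}; under {} R still reaches {G,K,V,Z} ∋ Z.
size 1: {G}, {K}, {V}; under {G} R still reaches {K,V,Z} ∋ Z.
{G,V}: R⊥Z given {G,V} in G with R→· removed — back-door holds.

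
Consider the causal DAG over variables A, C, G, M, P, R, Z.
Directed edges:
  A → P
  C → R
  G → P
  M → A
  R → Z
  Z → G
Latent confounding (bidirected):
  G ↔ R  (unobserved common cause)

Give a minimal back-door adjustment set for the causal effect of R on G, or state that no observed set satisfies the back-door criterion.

desc(R)\{R}={G,P,Z}; candidates ⊆ {A,C,M}.
R↔G: latent back-door arc(s) into R.
size 0: {}; under {} R still reaches {C,G,P} ∋ G.
size 1: {A}, {C}, {M}; under {A} R still reaches {C,G,P} ∋ G.
size 2: {A,C}, {A,M}, {C,M}; under {A,C} R still reaches {G,P} ∋ G.
R↔G cannot be blocked by any observed set — no back-door set.

R→G: no observed back-door set.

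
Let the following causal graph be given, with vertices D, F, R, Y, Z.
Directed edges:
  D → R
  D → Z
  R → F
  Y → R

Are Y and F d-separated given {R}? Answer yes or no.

Yes — Y ⊥ F | {R}.

Bayes-Ball from Y | {R} reaches {D,Z}.
F ∉ reach(Y|{R}) ⇒ Y ⊥ F | {R}.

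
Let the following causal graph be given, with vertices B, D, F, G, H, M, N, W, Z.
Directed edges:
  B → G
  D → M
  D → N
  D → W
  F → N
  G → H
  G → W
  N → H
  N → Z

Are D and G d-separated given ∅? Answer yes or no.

Bayes-Ball from D | ∅ reaches {H,M,N,W,Z}.
G ∉ reach(D|∅) ⇒ D ⊥ G | ∅.

Yes — D ⊥ G | ∅.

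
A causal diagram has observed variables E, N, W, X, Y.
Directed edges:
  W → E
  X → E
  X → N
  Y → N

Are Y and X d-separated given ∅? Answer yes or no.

Bayes-Ball from Y | ∅ reaches {N}.
X ∉ reach(Y|∅) ⇒ Y ⊥ X | ∅.

Yes — Y ⊥ X | ∅.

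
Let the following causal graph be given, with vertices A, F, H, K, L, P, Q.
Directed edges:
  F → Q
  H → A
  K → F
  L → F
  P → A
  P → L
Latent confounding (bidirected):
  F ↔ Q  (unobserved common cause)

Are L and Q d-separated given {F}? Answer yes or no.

Bayes-Ball from L | {F} reaches {A,K,P,Q}.
Q ∈ reach(L|{F}) ⇒ L ⊥̸ Q | {F}.

No — L and Q are d-connected given {F}.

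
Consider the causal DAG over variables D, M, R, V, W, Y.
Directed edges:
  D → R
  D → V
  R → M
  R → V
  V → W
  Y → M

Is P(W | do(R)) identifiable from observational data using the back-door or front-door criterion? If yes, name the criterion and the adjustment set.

P(W|do(R)): backdoor, adjust for {D}.

desc(R)\{R}={M,V,W}; candidates ⊆ {D,Y}.
size 0: {}; under {} R still reaches {D,V,W} ∋ W.
{D}: R⊥W given {D} in G with R→· removed — back-door holds.
P(W|do(R)) = Σ_{D} P(W|R,D)·P(D).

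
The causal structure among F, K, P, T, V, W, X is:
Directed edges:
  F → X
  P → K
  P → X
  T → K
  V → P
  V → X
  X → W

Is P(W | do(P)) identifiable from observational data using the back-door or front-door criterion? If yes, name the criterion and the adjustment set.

P(W|do(P)): backdoor, adjust for {V}.

desc(P)\{P}={K,W,X}; candidates ⊆ {F,T,V}.
size 0: {}; under {} P still reaches {V,W,X} ∋ W.
{V}: P⊥W given {V} in G with P→· removed — back-door holds.
P(W|do(P)) = Σ_{V} P(W|P,V)·P(V).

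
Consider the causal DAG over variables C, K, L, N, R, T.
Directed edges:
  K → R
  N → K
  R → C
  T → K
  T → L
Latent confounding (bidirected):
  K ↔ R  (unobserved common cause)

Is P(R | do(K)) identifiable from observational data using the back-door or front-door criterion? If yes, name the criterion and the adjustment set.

P(R|do(K)): not identifiable (no BD/FD set).

desc(K)\{K}={C,R}; candidates ⊆ {L,N,T}.
K↔R: latent back-door arc(s) into K.
size 0: {}; under {} K still reaches {C,L,N,R,T} ∋ R.
size 1: {L}, {N}, {T}; under {L} K still reaches {C,N,R,T} ∋ R.
size 2: {L,N}, {L,T}, {N,T}; under {L,N} K still reaches {C,R,T} ∋ R.
K↔R cannot be blocked by any observed set — no back-door set.
No mediator lies on a directed K→…→R path.
Neither criterion identifies P(R|do(K)) in this graph.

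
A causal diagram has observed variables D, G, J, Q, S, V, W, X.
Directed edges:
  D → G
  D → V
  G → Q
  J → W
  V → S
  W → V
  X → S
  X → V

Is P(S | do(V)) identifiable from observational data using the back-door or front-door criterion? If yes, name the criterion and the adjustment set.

P(S|do(V)): backdoor, adjust for {X}.

desc(V)\{V}={S}; candidates ⊆ {D,G,J,Q,W,X}.
size 0: {}; under {} V still reaches {D,G,J,Q,S,W,X} ∋ S.
{X}: V⊥S given {X} in G with V→· removed — back-door holds.
P(S|do(V)) = Σ_{X} P(S|V,X)·P(X).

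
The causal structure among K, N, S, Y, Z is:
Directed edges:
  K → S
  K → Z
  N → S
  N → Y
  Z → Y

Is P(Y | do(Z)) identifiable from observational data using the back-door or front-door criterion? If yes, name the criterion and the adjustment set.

P(Y|do(Z)): backdoor, adjust for ∅.

desc(Z)\{Z}={Y}; candidates ⊆ {K,N,S}.
∅: Z⊥Y given ∅ in G with Z→· removed — back-door holds.
P(Y|do(Z)) = P(Y|Z) — no adjustment needed.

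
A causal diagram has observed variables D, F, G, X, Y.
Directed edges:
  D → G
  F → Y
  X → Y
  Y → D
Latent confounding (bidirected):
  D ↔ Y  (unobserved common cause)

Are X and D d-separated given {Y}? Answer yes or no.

Bayes-Ball from X | {Y} reaches {D,F,G}.
D ∈ reach(X|{Y}) ⇒ X ⊥̸ D | {Y}.

No — X and D are d-connected given {Y}.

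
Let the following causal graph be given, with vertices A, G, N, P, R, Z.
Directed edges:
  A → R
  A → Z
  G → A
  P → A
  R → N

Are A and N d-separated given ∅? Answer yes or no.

Bayes-Ball from A | ∅ reaches {G,N,P,R,Z}.
N ∈ reach(A|∅) ⇒ A ⊥̸ N | ∅.

No — A and N are d-connected given ∅.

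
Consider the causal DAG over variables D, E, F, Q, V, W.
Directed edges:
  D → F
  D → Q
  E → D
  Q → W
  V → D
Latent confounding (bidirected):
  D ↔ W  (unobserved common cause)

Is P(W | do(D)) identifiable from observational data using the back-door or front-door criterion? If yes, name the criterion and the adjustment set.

desc(D)\{D}={F,Q,W}; candidates ⊆ {E,V}.
D↔W: latent back-door arc(s) into D.
size 0: {}; under {} D still reaches {E,V,W} ∋ W.
size 1: {E}, {V}; under {E} D still reaches {V,W} ∋ W.
size 2: {E,V}; under {E,V} D still reaches {W} ∋ W.
D↔W cannot be blocked by any observed set — no back-door set.
{Q}: (i) intercepts every directed D→W path; (ii) no back-door D→{Q}; (iii) {D} blocks every back-door {Q}→W. Front-door holds.
P(W|do(D)) = Σ_{Q} P(Q|D) Σ_{D'} P(W|Q,D')P(D').

P(W|do(D)): frontdoor, adjust for {Q}.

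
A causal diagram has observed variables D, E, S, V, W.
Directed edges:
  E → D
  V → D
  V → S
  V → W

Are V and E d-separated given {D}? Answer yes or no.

Bayes-Ball from V | {D} reaches {E,S,W}.
E ∈ reach(V|{D}) ⇒ V ⊥̸ E | {D}.

No — V and E are d-connected given {D}.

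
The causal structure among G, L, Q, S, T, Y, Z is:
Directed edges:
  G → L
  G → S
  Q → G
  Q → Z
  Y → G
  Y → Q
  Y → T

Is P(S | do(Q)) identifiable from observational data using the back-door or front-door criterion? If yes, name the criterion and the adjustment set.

desc(Q)\{Q}={G,L,S,Z}; candidates ⊆ {T,Y}.
size 0: {}; under {} Q still reaches {G,L,S,T,Y} ∋ S.
{Y}: Q⊥S given {Y} in G with Q→· removed — back-door holds.
P(S|do(Q)) = Σ_{Y} P(S|Q,Y)·P(Y).

P(S|do(Q)): backdoor, adjust for {Y}.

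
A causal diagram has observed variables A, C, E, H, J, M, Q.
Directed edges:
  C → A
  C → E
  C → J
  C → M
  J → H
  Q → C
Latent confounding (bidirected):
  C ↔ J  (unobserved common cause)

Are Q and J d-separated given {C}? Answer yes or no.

No — Q and J are d-connected given {C}.

Bayes-Ball from Q | {C} reaches {H,J}.
J ∈ reach(Q|{C}) ⇒ Q ⊥̸ J | {C}.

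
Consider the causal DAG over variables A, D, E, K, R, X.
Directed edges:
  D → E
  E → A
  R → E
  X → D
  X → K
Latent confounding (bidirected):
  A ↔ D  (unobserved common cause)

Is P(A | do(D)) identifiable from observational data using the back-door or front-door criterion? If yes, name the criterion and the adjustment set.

desc(D)\{D}={A,E}; candidates ⊆ {K,R,X}.
D↔A: latent back-door arc(s) into D.
size 0: {}; under {} D still reaches {A,K,X} ∋ A.
size 1: {K}, {R}, {X}; under {K} D still reaches {A,X} ∋ A.
size 2: {K,R}, {K,X}, {R,X}; under {K,R} D still reaches {A,X} ∋ A.
D↔A cannot be blocked by any observed set — no back-door set.
{E}: (i) intercepts every directed D→A path; (ii) no back-door D→{E}; (iii) {D} blocks every back-door {E}→A. Front-door holds.
P(A|do(D)) = Σ_{E} P(E|D) Σ_{D'} P(A|E,D')P(D').

P(A|do(D)): frontdoor, adjust for {E}.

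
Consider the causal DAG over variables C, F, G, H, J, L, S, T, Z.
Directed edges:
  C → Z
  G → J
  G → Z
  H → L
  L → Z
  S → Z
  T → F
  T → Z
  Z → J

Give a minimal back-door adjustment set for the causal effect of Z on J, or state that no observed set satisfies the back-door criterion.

desc(Z)\{Z}={J}; candidates ⊆ {C,F,G,H,L,S,T}.
size 0: {}; under {} Z still reaches {C,F,G,H,J,L,S,T} ∋ J.
{G}: Z⊥J given {G} in G with Z→· removed — back-door holds.

Z→J: minimal back-door set {G}.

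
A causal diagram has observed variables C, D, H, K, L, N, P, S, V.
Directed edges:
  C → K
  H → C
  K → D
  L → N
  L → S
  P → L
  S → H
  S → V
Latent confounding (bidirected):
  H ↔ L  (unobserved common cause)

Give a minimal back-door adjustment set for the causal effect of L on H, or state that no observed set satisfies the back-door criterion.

desc(L)\{L}={C,D,H,K,N,S,V}; candidates ⊆ {P}.
L↔H: latent back-door arc(s) into L.
size 0: {}; under {} L still reaches {C,D,H,K,P} ∋ H.
size 1: {P}; under {P} L still reaches {C,D,H,K} ∋ H.
L↔H cannot be blocked by any observed set — no back-door set.

L→H: no observed back-door set.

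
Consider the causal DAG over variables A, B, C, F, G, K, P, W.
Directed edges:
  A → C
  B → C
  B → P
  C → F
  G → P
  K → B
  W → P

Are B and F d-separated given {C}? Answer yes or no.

Yes — B ⊥ F | {C}.

Bayes-Ball from B | {C} reaches {A,K,P}.
F ∉ reach(B|{C}) ⇒ B ⊥ F | {C}.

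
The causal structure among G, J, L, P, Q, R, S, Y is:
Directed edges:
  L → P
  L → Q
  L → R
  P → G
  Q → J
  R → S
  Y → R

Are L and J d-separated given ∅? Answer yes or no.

Bayes-Ball from L | ∅ reaches {G,J,P,Q,R,S}.
J ∈ reach(L|∅) ⇒ L ⊥̸ J | ∅.

No — L and J are d-connected given ∅.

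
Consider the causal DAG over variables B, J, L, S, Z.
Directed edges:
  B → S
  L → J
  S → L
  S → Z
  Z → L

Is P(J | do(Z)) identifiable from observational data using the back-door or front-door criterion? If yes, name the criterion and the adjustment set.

P(J|do(Z)): backdoor, adjust for {S}.

desc(Z)\{Z}={J,L}; candidates ⊆ {B,S}.
size 0: {}; under {} Z still reaches {B,J,L,S} ∋ J.
{S}: Z⊥J given {S} in G with Z→· removed — back-door holds.
P(J|do(Z)) = Σ_{S} P(J|Z,S)·P(S).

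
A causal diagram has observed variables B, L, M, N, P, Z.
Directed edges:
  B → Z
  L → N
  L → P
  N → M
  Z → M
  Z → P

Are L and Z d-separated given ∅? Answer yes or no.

Yes — L ⊥ Z | ∅.

Bayes-Ball from L | ∅ reaches {M,N,P}.
Z ∉ reach(L|∅) ⇒ L ⊥ Z | ∅.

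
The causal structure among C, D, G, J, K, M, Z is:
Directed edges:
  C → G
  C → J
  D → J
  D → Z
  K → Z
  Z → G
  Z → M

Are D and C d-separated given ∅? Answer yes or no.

Bayes-Ball from D | ∅ reaches {G,J,M,Z}.
C ∉ reach(D|∅) ⇒ D ⊥ C | ∅.

Yes — D ⊥ C | ∅.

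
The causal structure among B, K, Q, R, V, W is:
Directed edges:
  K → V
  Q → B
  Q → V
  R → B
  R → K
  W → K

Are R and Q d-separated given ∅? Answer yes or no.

Bayes-Ball from R | ∅ reaches {B,K,V}.
Q ∉ reach(R|∅) ⇒ R ⊥ Q | ∅.

Yes — R ⊥ Q | ∅.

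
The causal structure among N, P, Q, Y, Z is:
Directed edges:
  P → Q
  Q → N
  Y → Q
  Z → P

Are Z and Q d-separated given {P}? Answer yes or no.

Yes — Z ⊥ Q | {P}.

Bayes-Ball from Z | {P} reaches ∅.
Q ∉ reach(Z|{P}) ⇒ Z ⊥ Q | {P}.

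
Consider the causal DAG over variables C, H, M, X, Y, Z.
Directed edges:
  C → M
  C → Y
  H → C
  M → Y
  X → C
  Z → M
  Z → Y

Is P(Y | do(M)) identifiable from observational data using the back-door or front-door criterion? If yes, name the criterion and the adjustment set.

P(Y|do(M)): backdoor, adjust for {C, Z}.

desc(M)\{M}={Y}; candidates ⊆ {C,H,X,Z}.
size 0: {}; under {} M still reaches {C,H,X,Y,Z} ∋ Y.
size 1: {C}, {H}, {X} …(+1); under {C} M still reaches {Y,Z} ∋ Y.
{C,Z}: M⊥Y given {C,Z} in G with M→· removed — back-door holds.
P(Y|do(M)) = Σ_{C,Z} P(Y|M,C,Z)·P(C,Z).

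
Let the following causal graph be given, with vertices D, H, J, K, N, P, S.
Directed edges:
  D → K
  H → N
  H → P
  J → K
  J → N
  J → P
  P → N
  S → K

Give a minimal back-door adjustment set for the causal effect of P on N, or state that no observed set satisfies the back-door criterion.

P→N: minimal back-door set {H, J}.

desc(P)\{P}={N}; candidates ⊆ {D,H,J,K,S}.
size 0: {}; under {} P still reaches {H,J,K,N} ∋ N.
size 1: {D}, {H}, {J} …(+2); under {D} P still reaches {H,J,K,N} ∋ N.
{H,J}: P⊥N given {H,J} in G with P→· removed — back-door holds.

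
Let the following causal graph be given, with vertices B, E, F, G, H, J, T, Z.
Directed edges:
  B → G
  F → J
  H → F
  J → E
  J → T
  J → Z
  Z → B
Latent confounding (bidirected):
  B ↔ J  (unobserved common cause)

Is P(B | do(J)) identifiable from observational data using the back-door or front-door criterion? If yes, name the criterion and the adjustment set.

desc(J)\{J}={B,E,G,T,Z}; candidates ⊆ {F,H}.
J↔B: latent back-door arc(s) into J.
size 0: {}; under {} J still reaches {B,F,G,H} ∋ B.
size 1: {F}, {H}; under {F} J still reaches {B,G} ∋ B.
size 2: {F,H}; under {F,H} J still reaches {B,G} ∋ B.
J↔B cannot be blocked by any observed set — no back-door set.
{Z}: (i) intercepts every directed J→B path; (ii) no back-door J→{Z}; (iii) {J} blocks every back-door {Z}→B. Front-door holds.
P(B|do(J)) = Σ_{Z} P(Z|J) Σ_{J'} P(B|Z,J')P(J').

P(B|do(J)): frontdoor, adjust for {Z}.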